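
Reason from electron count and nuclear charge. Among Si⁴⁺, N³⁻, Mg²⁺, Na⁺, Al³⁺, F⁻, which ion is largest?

Each ion has 10 electrons. The ranking follows nuclear charge in reverse — greater Z gives a smaller radius. Si⁴⁺ (Z=14), Al³⁺ (Z=13), Mg²⁺ (Z=12), Na⁺ (Z=11), F⁻ (Z=9), N³⁻ (Z=7).

N³⁻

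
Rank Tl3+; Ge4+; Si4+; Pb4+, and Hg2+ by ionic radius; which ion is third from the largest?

Work out protons and electrons: Si4+ has 10 e⁻ (Z=14), Ge4+ has 28 e⁻ (Z=32), Pb4+ has 78 e⁻ (Z=82), Tl3+ has 78 e⁻ (Z=81), Hg2+ has 78 e⁻ (Z=80). Si4+ < Ge4+ (same group, period 3 vs 4); Ge4+ < Pb4+ (same group, period 4 vs 6); Pb4+ < Tl3+ (isoelectronic, higher Z=82 is smaller); Tl3+ < Hg2+ (isoelectronic, higher Z=81 is smaller).
Full ascending order: Si4+ < Ge4+ < Pb4+ < Tl3+ < Hg2+. Counting from the largest, position 3 is Pb4+.

Pb4+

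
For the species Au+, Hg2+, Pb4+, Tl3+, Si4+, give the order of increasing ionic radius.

Si4+ < Pb4+ < Tl3+ < Hg2+ < Au+

Work out protons and electrons: Si4+ (Z=14, 10 e⁻), Pb4+ (Z=82, 78 e⁻), Tl3+ (Z=81, 78 e⁻), Hg2+ (Z=80, 78 e⁻), Au+ (Z=79, 78 e⁻). Si4+ < Pb4+ (same group, 3 shells fewer); Pb4+ < Tl3+ (isoelectronic, higher Z=82 is smaller); Tl3+ < Hg2+ (isoelectronic, higher Z=81 is smaller); Hg2+ < Au+ (isoelectronic, higher Z=80 is smaller).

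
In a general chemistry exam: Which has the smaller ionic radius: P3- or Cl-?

Cl-

These species are isoelectronic with 18 electrons. The only difference is the number of protons: Cl- (Z=17), P3- (Z=15). The strongest nuclear pull (Cl-) gives the smallest ion.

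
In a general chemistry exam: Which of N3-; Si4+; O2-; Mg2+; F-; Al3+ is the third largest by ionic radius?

These species are isoelectronic with 10 electrons. The only difference is the number of protons: Si4+ (Z=14), Al3+ (Z=13), Mg2+ (Z=12), F- (Z=9), O2- (Z=8), N3- (Z=7). The strongest nuclear pull (Si4+) gives the smallest ion.
So the order is Si4+ < Al3+ < Mg2+ < F- < O2- < N3-; the 3rd-largest ion is F-.

F-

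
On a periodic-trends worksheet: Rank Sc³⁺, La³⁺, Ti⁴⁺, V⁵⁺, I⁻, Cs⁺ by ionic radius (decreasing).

Tabulating Z and e⁻: V⁵⁺: 18 e⁻, Z=23, Ti⁴⁺: 18 e⁻, Z=22, Sc³⁺: 18 e⁻, Z=21, La³⁺: 54 e⁻, Z=57, Cs⁺: 54 e⁻, Z=55, I⁻: 54 e⁻, Z=53. V⁵⁺ < Ti⁴⁺ (both 18 e⁻, Z=23>22); Ti⁴⁺ < Sc³⁺ (both 18 e⁻, Z=22>21); Sc³⁺ < La³⁺ (same group, 2 shells fewer); La³⁺ < Cs⁺ (both 54 e⁻, Z=57>55); Cs⁺ < I⁻ (both 54 e⁻, Z=55>53).

I⁻ > Cs⁺ > La³⁺ > Sc³⁺ > Ti⁴⁺ > V⁵⁺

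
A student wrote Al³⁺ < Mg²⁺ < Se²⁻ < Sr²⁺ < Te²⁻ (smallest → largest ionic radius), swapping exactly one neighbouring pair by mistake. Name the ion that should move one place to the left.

Sr²⁺

Check each adjacent pair. Se²⁻ and Sr²⁺ are reversed: they are isoelectronic (36 e⁻) and Sr has more protons than Se (38 vs 34), making Sr²⁺ smaller. No other neighbouring pair contradicts the periodic trends, so Sr²⁺ is the ion listed too late.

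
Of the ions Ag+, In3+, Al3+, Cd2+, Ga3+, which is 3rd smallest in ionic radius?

In3+

Work out protons and electrons: Al3+ has 10 e⁻ (Z=13), Ga3+ has 28 e⁻ (Z=31), In3+ has 46 e⁻ (Z=49), Cd2+ has 46 e⁻ (Z=48), Ag+ has 46 e⁻ (Z=47). Al3+ < Ga3+ (same group, period 3 vs 4); Ga3+ < In3+ (same group, period 4 vs 5); In3+ < Cd2+ (both 46 e⁻, Z=49>48); Cd2+ < Ag+ (both 46 e⁻, Z=48>47).
Full ascending order: Al3+ < Ga3+ < In3+ < Cd2+ < Ag+. Counting from the smallest, position 3 is In3+.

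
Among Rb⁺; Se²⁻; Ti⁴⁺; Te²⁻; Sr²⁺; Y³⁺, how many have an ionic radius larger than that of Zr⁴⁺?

5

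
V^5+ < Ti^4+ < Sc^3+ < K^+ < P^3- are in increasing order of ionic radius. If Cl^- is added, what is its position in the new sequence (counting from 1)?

5

These species are isoelectronic with 18 electrons. The only difference is the number of protons: V^5+ (Z=23), Ti^4+ (Z=22), Sc^3+ (Z=21), K^+ (Z=19), Cl^- (Z=17), P^3- (Z=15). The strongest nuclear pull (V^5+) gives the smallest ion.
Putting Cl^- in gives V^5+ < Ti^4+ < Sc^3+ < K^+ < Cl^- < P^3-; it lands at slot 5.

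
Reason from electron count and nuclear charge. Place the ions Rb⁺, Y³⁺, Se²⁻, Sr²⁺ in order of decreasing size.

These species are isoelectronic with 36 electrons. The only difference is the number of protons: Y³⁺ (Z=39), Sr²⁺ (Z=38), Rb⁺ (Z=37), Se²⁻ (Z=34). The strongest nuclear pull (Y³⁺) gives the smallest ion.

Se²⁻ > Rb⁺ > Sr²⁺ > Y³⁺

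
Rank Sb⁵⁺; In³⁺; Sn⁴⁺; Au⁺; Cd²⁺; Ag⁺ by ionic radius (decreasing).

Sb⁵⁺ (Z=51, 46 e⁻), Sn⁴⁺ (Z=50, 46 e⁻), In³⁺ (Z=49, 46 e⁻), Cd²⁺ (Z=48, 46 e⁻), Ag⁺ (Z=47, 46 e⁻), Au⁺ (Z=79, 78 e⁻). Sb⁵⁺ < Sn⁴⁺ (both 46 e⁻, Z=51>50); Sn⁴⁺ < In³⁺ (isoelectronic, higher Z=50 is smaller); In³⁺ < Cd²⁺ (isoelectronic, higher Z=49 is smaller); Cd²⁺ < Ag⁺ (both 46 e⁻, Z=48>47); Ag⁺ < Au⁺ (same group, 1 shell fewer).

Au⁺ > Ag⁺ > Cd²⁺ > In³⁺ > Sn⁴⁺ > Sb⁵⁺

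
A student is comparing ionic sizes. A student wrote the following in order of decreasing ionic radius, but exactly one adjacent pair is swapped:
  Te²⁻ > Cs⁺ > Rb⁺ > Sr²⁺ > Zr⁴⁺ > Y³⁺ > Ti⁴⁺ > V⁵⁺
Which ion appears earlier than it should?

Check each adjacent pair. Zr⁴⁺ and Y³⁺ are reversed: they are isoelectronic (36 e⁻) and Zr has more protons than Y (40 vs 39), making Zr⁴⁺ smaller. No other neighbouring pair contradicts the periodic trends, so Zr⁴⁺ is the ion listed too early.

Zr⁴⁺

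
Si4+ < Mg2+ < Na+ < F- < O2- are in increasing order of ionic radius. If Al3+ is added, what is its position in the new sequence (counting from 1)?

Each ion has 10 electrons. The ranking follows nuclear charge in reverse — greater Z gives a smaller radius. Si4+ (Z=14), Al3+ (Z=13), Mg2+ (Z=12), Na+ (Z=11), F- (Z=9), O2- (Z=8).
Merged order: Si4+ < Al3+ < Mg2+ < Na+ < F- < O2- — Al3+ is number 2.

2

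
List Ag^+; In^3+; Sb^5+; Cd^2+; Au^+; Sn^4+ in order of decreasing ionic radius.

Electron counts and nuclear charges: Sb^5+: 46 e⁻, Z=51, Sn^4+: 46 e⁻, Z=50, In^3+: 46 e⁻, Z=49, Cd^2+: 46 e⁻, Z=48, Ag^+: 46 e⁻, Z=47, Au^+: 78 e⁻, Z=79. Sb^5+ < Sn^4+ (both 46 e⁻, Z=51>50); Sn^4+ < In^3+ (both 46 e⁻, Z=50>49); In^3+ < Cd^2+ (both 46 e⁻, Z=49>48); Cd^2+ < Ag^+ (both 46 e⁻, Z=48>47); Ag^+ < Au^+ (same group, period 5 vs 6).

Au^+ > Ag^+ > Cd^2+ > In^3+ > Sn^4+ > Sb^5+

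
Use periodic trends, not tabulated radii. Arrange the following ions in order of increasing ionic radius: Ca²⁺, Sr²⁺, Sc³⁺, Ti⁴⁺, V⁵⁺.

V⁵⁺ < Ti⁴⁺ < Sc³⁺ < Ca²⁺ < Sr²⁺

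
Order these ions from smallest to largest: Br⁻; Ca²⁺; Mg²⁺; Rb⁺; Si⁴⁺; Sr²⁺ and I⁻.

Work out protons and electrons: Si⁴⁺ has 10 e⁻ (Z=14), Mg²⁺ has 10 e⁻ (Z=12), Ca²⁺ has 18 e⁻ (Z=20), Sr²⁺ has 36 e⁻ (Z=38), Rb⁺ has 36 e⁻ (Z=37), Br⁻ has 36 e⁻ (Z=35), I⁻ has 54 e⁻ (Z=53). Si⁴⁺ < Mg²⁺ (both 10 e⁻, Z=14>12); Mg²⁺ < Ca²⁺ (same group, period 3 vs 4); Ca²⁺ < Sr²⁺ (same group, 1 shell fewer); Sr²⁺ < Rb⁺ (both 36 e⁻, Z=38>37); Rb⁺ < Br⁻ (both 36 e⁻, Z=37>35); Br⁻ < I⁻ (same group, period 4 vs 5).

Si⁴⁺ < Mg²⁺ < Ca²⁺ < Sr²⁺ < Rb⁺ < Br⁻ < I⁻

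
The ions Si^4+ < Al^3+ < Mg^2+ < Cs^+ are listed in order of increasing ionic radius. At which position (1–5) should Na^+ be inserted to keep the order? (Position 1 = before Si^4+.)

4

Work out protons and electrons: Si^4+ has 10 e⁻ (Z=14), Al^3+ has 10 e⁻ (Z=13), Mg^2+ has 10 e⁻ (Z=12), Na^+ has 10 e⁻ (Z=11), Cs^+ has 54 e⁻ (Z=55). Si^4+ < Al^3+ (both 10 e⁻, Z=14>13); Al^3+ < Mg^2+ (isoelectronic, higher Z=13 is smaller); Mg^2+ < Na^+ (isoelectronic, higher Z=12 is smaller); Na^+ < Cs^+ (same group, period 3 vs 6).
Putting Na^+ in gives Si^4+ < Al^3+ < Mg^2+ < Na^+ < Cs^+; it lands at slot 4.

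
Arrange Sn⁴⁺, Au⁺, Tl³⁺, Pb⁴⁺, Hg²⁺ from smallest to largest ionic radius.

Sn⁴⁺: 46 e⁻, Z=50, Pb⁴⁺: 78 e⁻, Z=82, Tl³⁺: 78 e⁻, Z=81, Hg²⁺: 78 e⁻, Z=80, Au⁺: 78 e⁻, Z=79. Sn⁴⁺ < Pb⁴⁺ (same group, period 5 vs 6); Pb⁴⁺ < Tl³⁺ (both 78 e⁻, Z=82>81); Tl³⁺ < Hg²⁺ (both 78 e⁻, Z=81>80); Hg²⁺ < Au⁺ (both 78 e⁻, Z=80>79).

Sn⁴⁺ < Pb⁴⁺ < Tl³⁺ < Hg²⁺ < Au⁺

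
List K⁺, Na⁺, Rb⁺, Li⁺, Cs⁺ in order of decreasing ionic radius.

Cs⁺ > Rb⁺ > K⁺ > Na⁺ > Li⁺

These ions sit in one column with identical charge. Each step down the periodic table adds a principal shell, increasing the radius.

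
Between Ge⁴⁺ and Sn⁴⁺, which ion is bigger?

Same group, same charge. Going down the group adds an extra shell of electrons, so the ion gets larger: Ge⁴⁺ is highest in the group and smallest.

Sn⁴⁺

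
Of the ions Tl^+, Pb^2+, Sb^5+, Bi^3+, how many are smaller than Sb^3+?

Electron counts and nuclear charges: Sb^5+ (Z=51, 46 e⁻), Sb^3+ (Z=51, 48 e⁻), Bi^3+ (Z=83, 80 e⁻), Pb^2+ (Z=82, 80 e⁻), Tl^+ (Z=81, 80 e⁻). Sb^5+ < Sb^3+ (same element, +5 vs +3); Sb^3+ < Bi^3+ (same group, period 5 vs 6); Bi^3+ < Pb^2+ (both 80 e⁻, Z=83>82); Pb^2+ < Tl^+ (isoelectronic, higher Z=82 is smaller).
Placing each against Sb^3+: smaller — Sb^5+; larger — Bi^3+, Pb^2+, Tl^+. That's 1.

1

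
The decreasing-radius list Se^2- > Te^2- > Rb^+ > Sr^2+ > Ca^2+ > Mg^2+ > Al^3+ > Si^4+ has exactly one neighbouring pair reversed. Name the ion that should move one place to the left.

Scanning neighbour by neighbour, only Se^2-/Te^2- violates a trend: both in group 16 with the same charge; Se^2- (period 4) has the smaller radius. That makes Te^2- the one sitting a position late relative to where it belongs.

Te^2-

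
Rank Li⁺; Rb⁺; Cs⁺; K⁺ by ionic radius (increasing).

Li⁺ < K⁺ < Rb⁺ < Cs⁺

Same group, same charge. Going down the group adds an extra shell of electrons, so the ion gets larger: Li⁺ is highest in the group and smallest.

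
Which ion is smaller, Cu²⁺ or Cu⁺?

Cu²⁺

These are all Cu ions. Removing more electrons (higher positive charge) pulls the remaining electrons in closer, so Cu²⁺ is smallest and Cu⁺ is largest.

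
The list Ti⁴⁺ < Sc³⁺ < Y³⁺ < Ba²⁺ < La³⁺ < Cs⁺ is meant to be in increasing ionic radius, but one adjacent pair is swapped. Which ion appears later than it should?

The pair Ba²⁺, La³⁺ is the wrong way round — both have 54 electrons but Z(La)=57 > Z(Ba)=56, so La³⁺ should be the smaller of the two. All other adjacent pairs agree with periodic trends, so La³⁺ is the misplaced ion.

La³⁺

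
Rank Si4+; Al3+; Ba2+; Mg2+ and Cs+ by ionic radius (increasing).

Si4+ < Al3+ < Mg2+ < Ba2+ < Cs+

Tabulating Z and e⁻: Si4+ has 10 e⁻ (Z=14), Al3+ has 10 e⁻ (Z=13), Mg2+ has 10 e⁻ (Z=12), Ba2+ has 54 e⁻ (Z=56), Cs+ has 54 e⁻ (Z=55). Si4+ < Al3+ (both 10 e⁻, Z=14>13); Al3+ < Mg2+ (both 10 e⁻, Z=13>12); Mg2+ < Ba2+ (same group, 3 shells fewer); Ba2+ < Cs+ (both 54 e⁻, Z=56>55).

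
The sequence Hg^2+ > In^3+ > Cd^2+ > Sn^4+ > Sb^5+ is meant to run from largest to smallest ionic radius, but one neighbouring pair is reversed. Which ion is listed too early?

In^3+

Scanning neighbour by neighbour, only In^3+/Cd^2+ violates a trend: they are isoelectronic (46 e⁻) and In has more protons than Cd (49 vs 48), making In^3+ smaller. That makes In^3+ the one sitting a position early relative to where it belongs.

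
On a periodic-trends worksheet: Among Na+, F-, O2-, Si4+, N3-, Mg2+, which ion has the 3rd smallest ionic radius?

Na+

These species are isoelectronic with 10 electrons. The only difference is the number of protons: Si4+ (Z=14), Mg2+ (Z=12), Na+ (Z=11), F- (Z=9), O2- (Z=8), N3- (Z=7). The strongest nuclear pull (Si4+) gives the smallest ion.
Ordering: Si4+ < Mg2+ < Na+ < F- < O2- < N3-. The 3rd smallest is Na+.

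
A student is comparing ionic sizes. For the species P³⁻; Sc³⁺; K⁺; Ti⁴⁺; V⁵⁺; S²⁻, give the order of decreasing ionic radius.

All of these have 18 electrons (isoelectronic). With the same electron cloud, the ion with the most protons pulls it in tightest. Nuclear charges: V⁵⁺ (Z=23), Ti⁴⁺ (Z=22), Sc³⁺ (Z=21), K⁺ (Z=19), S²⁻ (Z=16), P³⁻ (Z=15). Highest Z is smallest.

P³⁻ > S²⁻ > K⁺ > Sc³⁺ > Ti⁴⁺ > V⁵⁺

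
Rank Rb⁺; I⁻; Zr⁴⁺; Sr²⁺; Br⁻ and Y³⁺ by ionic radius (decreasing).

Tabulating Z and e⁻: Zr⁴⁺ has 36 e⁻ (Z=40), Y³⁺ has 36 e⁻ (Z=39), Sr²⁺ has 36 e⁻ (Z=38), Rb⁺ has 36 e⁻ (Z=37), Br⁻ has 36 e⁻ (Z=35), I⁻ has 54 e⁻ (Z=53). Zr⁴⁺ < Y³⁺ (both 36 e⁻, Z=40>39); Y³⁺ < Sr²⁺ (isoelectronic, higher Z=39 is smaller); Sr²⁺ < Rb⁺ (both 36 e⁻, Z=38>37); Rb⁺ < Br⁻ (isoelectronic, higher Z=37 is smaller); Br⁻ < I⁻ (same group, 1 shell fewer).

I⁻ > Br⁻ > Rb⁺ > Sr²⁺ > Y³⁺ > Zr⁴⁺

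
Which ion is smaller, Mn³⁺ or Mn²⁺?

For a single element, ionic radius drops as positive charge rises — Mn³⁺ < Mn²⁺.

Mn³⁺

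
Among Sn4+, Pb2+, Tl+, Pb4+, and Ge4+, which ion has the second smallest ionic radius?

Electron counts and nuclear charges: Ge4+ (Z=32, 28 e⁻), Sn4+ (Z=50, 46 e⁻), Pb4+ (Z=82, 78 e⁻), Pb2+ (Z=82, 80 e⁻), Tl+ (Z=81, 80 e⁻). Ge4+ < Sn4+ (same group, period 4 vs 5); Sn4+ < Pb4+ (same group, period 5 vs 6); Pb4+ < Pb2+ (higher charge on the same element); Pb2+ < Tl+ (isoelectronic, higher Z=82 is smaller).
Full ascending order: Ge4+ < Sn4+ < Pb4+ < Pb2+ < Tl+. Counting from the smallest, position 2 is Sn4+.

Sn4+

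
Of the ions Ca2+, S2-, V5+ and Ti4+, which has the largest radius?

S2-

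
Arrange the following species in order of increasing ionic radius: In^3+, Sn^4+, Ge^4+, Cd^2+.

Ge^4+ < Sn^4+ < In^3+ < Cd^2+

Ge^4+: 28 e⁻, Z=32, Sn^4+: 46 e⁻, Z=50, In^3+: 46 e⁻, Z=49, Cd^2+: 46 e⁻, Z=48. Ge^4+ < Sn^4+ (same group, 1 shell fewer); Sn^4+ < In^3+ (both 46 e⁻, Z=50>49); In^3+ < Cd^2+ (both 46 e⁻, Z=49>48).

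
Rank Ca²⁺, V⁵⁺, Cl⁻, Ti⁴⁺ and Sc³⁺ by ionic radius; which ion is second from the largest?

All of these have 18 electrons (isoelectronic). With the same electron cloud, the ion with the most protons pulls it in tightest. Nuclear charges: V⁵⁺ (Z=23), Ti⁴⁺ (Z=22), Sc³⁺ (Z=21), Ca²⁺ (Z=20), Cl⁻ (Z=17). Highest Z is smallest.
Ordering: V⁵⁺ < Ti⁴⁺ < Sc³⁺ < Ca²⁺ < Cl⁻. The second largest is Ca²⁺.

Ca²⁺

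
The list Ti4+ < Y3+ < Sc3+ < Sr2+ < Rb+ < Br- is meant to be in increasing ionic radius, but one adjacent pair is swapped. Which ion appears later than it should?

The pair Y3+, Sc3+ is the wrong way round — same group and charge — period 4 sits above period 5, so Sc3+ is smaller. All other adjacent pairs agree with periodic trends, so Sc3+ is the misplaced ion.

Sc3+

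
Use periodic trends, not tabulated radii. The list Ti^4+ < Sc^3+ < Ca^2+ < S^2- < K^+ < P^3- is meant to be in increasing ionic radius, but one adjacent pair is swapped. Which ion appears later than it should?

The pair S^2-, K^+ is the wrong way round — K^+ and S^2- share 18 electrons; the higher nuclear charge on K (Z=19) contracts it more, so K^+ < S^2-. All other adjacent pairs agree with periodic trends, so K^+ is the misplaced ion.

K^+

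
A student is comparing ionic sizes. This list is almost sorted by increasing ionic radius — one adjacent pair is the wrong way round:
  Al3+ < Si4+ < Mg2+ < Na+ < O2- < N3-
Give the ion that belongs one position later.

Scanning neighbour by neighbour, only Al3+/Si4+ violates a trend: both have 10 electrons but Z(Si)=14 > Z(Al)=13, so Si4+ should be the smaller of the two. That makes Al3+ the one sitting a position early relative to where it belongs.

Al3+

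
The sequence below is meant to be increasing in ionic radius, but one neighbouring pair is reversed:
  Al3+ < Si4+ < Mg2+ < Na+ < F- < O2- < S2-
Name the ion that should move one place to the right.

The pair Al3+, Si4+ is the wrong way round — both have 10 electrons but Z(Si)=14 > Z(Al)=13, so Si4+ should be the smaller of the two. All other adjacent pairs agree with periodic trends, so Al3+ is the misplaced ion.

Al3+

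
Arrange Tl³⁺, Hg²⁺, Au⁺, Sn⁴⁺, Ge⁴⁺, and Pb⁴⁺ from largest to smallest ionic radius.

First list Z and electron count for each: Ge⁴⁺: 28 e⁻, Z=32, Sn⁴⁺: 46 e⁻, Z=50, Pb⁴⁺: 78 e⁻, Z=82, Tl³⁺: 78 e⁻, Z=81, Hg²⁺: 78 e⁻, Z=80, Au⁺: 78 e⁻, Z=79. Ge⁴⁺ < Sn⁴⁺ (same group, period 4 vs 5); Sn⁴⁺ < Pb⁴⁺ (same group, 1 shell fewer); Pb⁴⁺ < Tl³⁺ (isoelectronic, higher Z=82 is smaller); Tl³⁺ < Hg²⁺ (both 78 e⁻, Z=81>80); Hg²⁺ < Au⁺ (both 78 e⁻, Z=80>79).

Au⁺ > Hg²⁺ > Tl³⁺ > Pb⁴⁺ > Sn⁴⁺ > Ge⁴⁺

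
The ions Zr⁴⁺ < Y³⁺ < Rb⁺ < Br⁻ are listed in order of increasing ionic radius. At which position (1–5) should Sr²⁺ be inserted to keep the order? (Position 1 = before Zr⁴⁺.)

3

Each ion has 36 electrons. The ranking follows nuclear charge in reverse — greater Z gives a smaller radius. Zr⁴⁺ (Z=40), Y³⁺ (Z=39), Sr²⁺ (Z=38), Rb⁺ (Z=37), Br⁻ (Z=35).
With Sr²⁺ included the full order is Zr⁴⁺ < Y³⁺ < Sr²⁺ < Rb⁺ < Br⁻, so it takes position 3.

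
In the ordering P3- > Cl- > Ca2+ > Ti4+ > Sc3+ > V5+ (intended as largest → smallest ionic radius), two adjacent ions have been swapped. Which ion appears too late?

Sc3+

Compare adjacent ions: both have 18 electrons but Z(Ti)=22 > Z(Sc)=21, so Ti4+ should be the smaller of the two — yet in this decreasing list Ti4+ sits before Sc3+. Nothing else is reversed, so Sc3+ should move one place to the left.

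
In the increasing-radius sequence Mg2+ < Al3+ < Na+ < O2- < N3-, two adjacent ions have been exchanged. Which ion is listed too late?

Al3+

Scanning neighbour by neighbour, only Mg2+/Al3+ violates a trend: they are isoelectronic (10 e⁻) and Al has more protons than Mg (13 vs 12), making Al3+ smaller. That makes Al3+ the one sitting a position late relative to where it belongs.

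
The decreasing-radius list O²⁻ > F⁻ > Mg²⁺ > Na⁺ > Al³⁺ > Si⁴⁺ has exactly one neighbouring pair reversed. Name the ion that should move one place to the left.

Na⁺

The pair Mg²⁺, Na⁺ is the wrong way round — both have 10 electrons but Z(Mg)=12 > Z(Na)=11, so Mg²⁺ should be the smaller of the two. All other adjacent pairs agree with periodic trends, so Na⁺ is the misplaced ion.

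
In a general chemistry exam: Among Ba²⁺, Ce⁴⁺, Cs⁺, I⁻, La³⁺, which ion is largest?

I⁻

All of these have 54 electrons (isoelectronic). With the same electron cloud, the ion with the most protons pulls it in tightest. Nuclear charges: Ce⁴⁺ (Z=58), La³⁺ (Z=57), Ba²⁺ (Z=56), Cs⁺ (Z=55), I⁻ (Z=53). Highest Z is smallest.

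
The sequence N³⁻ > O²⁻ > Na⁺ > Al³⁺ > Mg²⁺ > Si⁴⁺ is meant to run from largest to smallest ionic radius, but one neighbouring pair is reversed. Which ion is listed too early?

Check each adjacent pair. Al³⁺ and Mg²⁺ are reversed: both have 10 electrons but Z(Al)=13 > Z(Mg)=12, so Al³⁺ should be the smaller of the two. No other neighbouring pair contradicts the periodic trends, so Al³⁺ is the ion listed too early.

Al³⁺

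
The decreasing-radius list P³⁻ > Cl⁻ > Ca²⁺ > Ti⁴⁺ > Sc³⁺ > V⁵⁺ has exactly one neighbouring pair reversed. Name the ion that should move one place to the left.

Check each adjacent pair. Ti⁴⁺ and Sc³⁺ are reversed: Ti⁴⁺ and Sc³⁺ share 18 electrons; the higher nuclear charge on Ti (Z=22) contracts it more, so Ti⁴⁺ < Sc³⁺. No other neighbouring pair contradicts the periodic trends, so Sc³⁺ is the ion listed too late.

Sc³⁺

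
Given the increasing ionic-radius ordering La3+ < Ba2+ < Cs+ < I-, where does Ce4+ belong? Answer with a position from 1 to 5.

1

These species are isoelectronic with 54 electrons. The only difference is the number of protons: Ce4+ (Z=58), La3+ (Z=57), Ba2+ (Z=56), Cs+ (Z=55), I- (Z=53). The strongest nuclear pull (Ce4+) gives the smallest ion.
The complete sequence is Ce4+ < La3+ < Ba2+ < Cs+ < I-. Ce4+ sits at position 1.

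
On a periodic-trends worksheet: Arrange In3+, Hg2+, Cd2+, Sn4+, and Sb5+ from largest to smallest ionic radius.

Hg2+ > Cd2+ > In3+ > Sn4+ > Sb5+

First list Z and electron count for each: Sb5+: 46 e⁻, Z=51, Sn4+: 46 e⁻, Z=50, In3+: 46 e⁻, Z=49, Cd2+: 46 e⁻, Z=48, Hg2+: 78 e⁻, Z=80. Sb5+ < Sn4+ (both 46 e⁻, Z=51>50); Sn4+ < In3+ (both 46 e⁻, Z=50>49); In3+ < Cd2+ (isoelectronic, higher Z=49 is smaller); Cd2+ < Hg2+ (same group, 1 shell fewer).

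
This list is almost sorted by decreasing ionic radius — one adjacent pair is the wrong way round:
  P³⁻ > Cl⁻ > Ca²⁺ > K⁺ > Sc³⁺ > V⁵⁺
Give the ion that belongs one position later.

Check each adjacent pair. Ca²⁺ and K⁺ are reversed: both have 18 electrons but Z(Ca)=20 > Z(K)=19, so Ca²⁺ should be the smaller of the two. No other neighbouring pair contradicts the periodic trends, so Ca²⁺ is the ion listed too early.

Ca²⁺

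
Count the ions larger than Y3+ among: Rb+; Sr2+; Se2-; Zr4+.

Isoelectronic series (36 e⁻ each). Size is set by nuclear charge: more protons means a smaller ion. Zr4+ (Z=40), Y3+ (Z=39), Sr2+ (Z=38), Rb+ (Z=37), Se2- (Z=34).
Ordering all of them (including Y3+) by radius gives Zr4+ < Y3+ < Sr2+ < Rb+ < Se2-. That's 3.

3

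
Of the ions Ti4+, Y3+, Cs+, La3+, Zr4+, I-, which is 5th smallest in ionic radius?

Cs+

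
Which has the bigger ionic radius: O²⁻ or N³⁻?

N³⁻

All of these have 10 electrons (isoelectronic). With the same electron cloud, the ion with the most protons pulls it in tightest. Nuclear charges: O²⁻ (Z=8), N³⁻ (Z=7). Highest Z is smallest.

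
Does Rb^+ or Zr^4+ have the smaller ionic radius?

Zr^4+

Isoelectronic series (36 e⁻ each). Size is set by nuclear charge: more protons means a smaller ion. Zr^4+ (Z=40), Rb^+ (Z=37).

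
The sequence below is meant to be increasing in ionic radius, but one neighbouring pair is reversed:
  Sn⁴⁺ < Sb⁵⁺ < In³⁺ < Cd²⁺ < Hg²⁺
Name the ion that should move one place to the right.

Check each adjacent pair. Sn⁴⁺ and Sb⁵⁺ are reversed: Sb⁵⁺ and Sn⁴⁺ share 46 electrons; the higher nuclear charge on Sb (Z=51) contracts it more, so Sb⁵⁺ < Sn⁴⁺. No other neighbouring pair contradicts the periodic trends, so Sn⁴⁺ is the ion listed too early.

Sn⁴⁺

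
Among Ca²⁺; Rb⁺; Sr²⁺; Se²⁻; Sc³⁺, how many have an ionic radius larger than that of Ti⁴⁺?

5

First list Z and electron count for each: Ti⁴⁺ has 18 e⁻ (Z=22), Sc³⁺ has 18 e⁻ (Z=21), Ca²⁺ has 18 e⁻ (Z=20), Sr²⁺ has 36 e⁻ (Z=38), Rb⁺ has 36 e⁻ (Z=37), Se²⁻ has 36 e⁻ (Z=34). Ti⁴⁺ < Sc³⁺ (both 18 e⁻, Z=22>21); Sc³⁺ < Ca²⁺ (isoelectronic, higher Z=21 is smaller); Ca²⁺ < Sr²⁺ (same group, period 4 vs 5); Sr²⁺ < Rb⁺ (both 36 e⁻, Z=38>37); Rb⁺ < Se²⁻ (both 36 e⁻, Z=37>34).
Ordering all of them (including Ti⁴⁺) by radius gives Ti⁴⁺ < Sc³⁺ < Ca²⁺ < Sr²⁺ < Rb⁺ < Se²⁻. That's 5.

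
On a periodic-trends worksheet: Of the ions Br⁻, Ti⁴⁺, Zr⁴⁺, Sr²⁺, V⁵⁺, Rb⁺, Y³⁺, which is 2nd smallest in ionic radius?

Ti⁴⁺

Tabulating Z and e⁻: V⁵⁺ has 18 e⁻ (Z=23), Ti⁴⁺ has 18 e⁻ (Z=22), Zr⁴⁺ has 36 e⁻ (Z=40), Y³⁺ has 36 e⁻ (Z=39), Sr²⁺ has 36 e⁻ (Z=38), Rb⁺ has 36 e⁻ (Z=37), Br⁻ has 36 e⁻ (Z=35). V⁵⁺ < Ti⁴⁺ (isoelectronic, higher Z=23 is smaller); Ti⁴⁺ < Zr⁴⁺ (same group, period 4 vs 5); Zr⁴⁺ < Y³⁺ (both 36 e⁻, Z=40>39); Y³⁺ < Sr²⁺ (isoelectronic, higher Z=39 is smaller); Sr²⁺ < Rb⁺ (both 36 e⁻, Z=38>37); Rb⁺ < Br⁻ (isoelectronic, higher Z=37 is smaller).
So the order is V⁵⁺ < Ti⁴⁺ < Zr⁴⁺ < Y³⁺ < Sr²⁺ < Rb⁺ < Br⁻; the 2nd-smallest ion is Ti⁴⁺.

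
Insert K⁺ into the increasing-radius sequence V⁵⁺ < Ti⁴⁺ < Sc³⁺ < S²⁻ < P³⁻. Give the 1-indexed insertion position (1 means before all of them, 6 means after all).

4

All of these have 18 electrons (isoelectronic). With the same electron cloud, the ion with the most protons pulls it in tightest. Nuclear charges: V⁵⁺ (Z=23), Ti⁴⁺ (Z=22), Sc³⁺ (Z=21), K⁺ (Z=19), S²⁻ (Z=16), P³⁻ (Z=15). Highest Z is smallest.
The complete sequence is V⁵⁺ < Ti⁴⁺ < Sc³⁺ < K⁺ < S²⁻ < P³⁻. K⁺ sits at position 4.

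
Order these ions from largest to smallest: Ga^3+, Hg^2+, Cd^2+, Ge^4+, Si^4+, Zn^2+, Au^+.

Electron counts and nuclear charges: Si^4+ (Z=14, 10 e⁻), Ge^4+ (Z=32, 28 e⁻), Ga^3+ (Z=31, 28 e⁻), Zn^2+ (Z=30, 28 e⁻), Cd^2+ (Z=48, 46 e⁻), Hg^2+ (Z=80, 78 e⁻), Au^+ (Z=79, 78 e⁻). Si^4+ < Ge^4+ (same group, 1 shell fewer); Ge^4+ < Ga^3+ (both 28 e⁻, Z=32>31); Ga^3+ < Zn^2+ (isoelectronic, higher Z=31 is smaller); Zn^2+ < Cd^2+ (same group, period 4 vs 5); Cd^2+ < Hg^2+ (same group, 1 shell fewer); Hg^2+ < Au^+ (isoelectronic, higher Z=80 is smaller).

Au^+ > Hg^2+ > Cd^2+ > Zn^2+ > Ga^3+ > Ge^4+ > Si^4+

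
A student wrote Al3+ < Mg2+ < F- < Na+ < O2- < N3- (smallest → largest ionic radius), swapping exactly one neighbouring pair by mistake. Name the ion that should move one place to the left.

Na+

Check each adjacent pair. F- and Na+ are reversed: Na+ and F- share 10 electrons; the higher nuclear charge on Na (Z=11) contracts it more, so Na+ < F-. No other neighbouring pair contradicts the periodic trends, so Na+ is the ion listed too late.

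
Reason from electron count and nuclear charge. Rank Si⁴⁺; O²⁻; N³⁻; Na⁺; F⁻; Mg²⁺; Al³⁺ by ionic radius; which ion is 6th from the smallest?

O²⁻

Isoelectronic series (10 e⁻ each). Size is set by nuclear charge: more protons means a smaller ion. Si⁴⁺ (Z=14), Al³⁺ (Z=13), Mg²⁺ (Z=12), Na⁺ (Z=11), F⁻ (Z=9), O²⁻ (Z=8), N³⁻ (Z=7).
Full ascending order: Si⁴⁺ < Al³⁺ < Mg²⁺ < Na⁺ < F⁻ < O²⁻ < N³⁻. Counting from the smallest, position 6 is O²⁻.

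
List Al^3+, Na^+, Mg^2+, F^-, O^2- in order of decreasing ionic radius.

Each ion has 10 electrons. The ranking follows nuclear charge in reverse — greater Z gives a smaller radius. Al^3+ (Z=13), Mg^2+ (Z=12), Na^+ (Z=11), F^- (Z=9), O^2- (Z=8).

O^2- > F^- > Na^+ > Mg^2+ > Al^3+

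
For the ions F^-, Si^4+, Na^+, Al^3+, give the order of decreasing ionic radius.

F^- > Na^+ > Al^3+ > Si^4+

These species are isoelectronic with 10 electrons. The only difference is the number of protons: Si^4+ (Z=14), Al^3+ (Z=13), Na^+ (Z=11), F^- (Z=9). The strongest nuclear pull (Si^4+) gives the smallest ion.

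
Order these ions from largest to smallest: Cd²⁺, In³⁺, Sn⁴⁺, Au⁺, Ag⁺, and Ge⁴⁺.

Au⁺ > Ag⁺ > Cd²⁺ > In³⁺ > Sn⁴⁺ > Ge⁴⁺

Ge⁴⁺: 28 e⁻, Z=32, Sn⁴⁺: 46 e⁻, Z=50, In³⁺: 46 e⁻, Z=49, Cd²⁺: 46 e⁻, Z=48, Ag⁺: 46 e⁻, Z=47, Au⁺: 78 e⁻, Z=79. Ge⁴⁺ < Sn⁴⁺ (same group, 1 shell fewer); Sn⁴⁺ < In³⁺ (both 46 e⁻, Z=50>49); In³⁺ < Cd²⁺ (both 46 e⁻, Z=49>48); Cd²⁺ < Ag⁺ (both 46 e⁻, Z=48>47); Ag⁺ < Au⁺ (same group, period 5 vs 6).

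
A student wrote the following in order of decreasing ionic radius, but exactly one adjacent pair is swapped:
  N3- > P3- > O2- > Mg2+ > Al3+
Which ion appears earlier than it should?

Scanning neighbour by neighbour, only N3-/P3- violates a trend: N3- and P3- are in one column with the same charge; the lighter period-2 ion has one fewer shell and is smaller. That makes N3- the one sitting a position early relative to where it belongs.

N3-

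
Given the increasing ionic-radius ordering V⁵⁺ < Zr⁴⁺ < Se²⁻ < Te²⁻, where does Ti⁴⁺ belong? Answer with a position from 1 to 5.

V⁵⁺ (Z=23, 18 e⁻), Ti⁴⁺ (Z=22, 18 e⁻), Zr⁴⁺ (Z=40, 36 e⁻), Se²⁻ (Z=34, 36 e⁻), Te²⁻ (Z=52, 54 e⁻). V⁵⁺ < Ti⁴⁺ (isoelectronic, higher Z=23 is smaller); Ti⁴⁺ < Zr⁴⁺ (same group, period 4 vs 5); Zr⁴⁺ < Se²⁻ (isoelectronic, higher Z=40 is smaller); Se²⁻ < Te²⁻ (same group, 1 shell fewer).
Putting Ti⁴⁺ in gives V⁵⁺ < Ti⁴⁺ < Zr⁴⁺ < Se²⁻ < Te²⁻; it lands at slot 2.

2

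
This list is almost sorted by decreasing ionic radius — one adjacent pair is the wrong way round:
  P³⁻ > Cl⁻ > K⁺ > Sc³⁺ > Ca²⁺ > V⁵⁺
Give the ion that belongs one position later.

Sc³⁺

Check each adjacent pair. Sc³⁺ and Ca²⁺ are reversed: Sc³⁺ and Ca²⁺ share 18 electrons; the higher nuclear charge on Sc (Z=21) contracts it more, so Sc³⁺ < Ca²⁺. No other neighbouring pair contradicts the periodic trends, so Sc³⁺ is the ion listed too early.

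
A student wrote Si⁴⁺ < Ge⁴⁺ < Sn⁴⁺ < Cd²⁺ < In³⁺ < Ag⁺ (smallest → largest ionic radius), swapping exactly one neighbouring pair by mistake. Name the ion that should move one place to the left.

Check each adjacent pair. Cd²⁺ and In³⁺ are reversed: they are isoelectronic (46 e⁻) and In has more protons than Cd (49 vs 48), making In³⁺ smaller. No other neighbouring pair contradicts the periodic trends, so In³⁺ is the ion listed too late.

In³⁺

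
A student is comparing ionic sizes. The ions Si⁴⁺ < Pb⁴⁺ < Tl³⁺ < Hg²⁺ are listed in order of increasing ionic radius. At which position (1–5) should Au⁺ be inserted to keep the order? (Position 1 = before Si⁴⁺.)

5

Work out protons and electrons: Si⁴⁺ (Z=14, 10 e⁻), Pb⁴⁺ (Z=82, 78 e⁻), Tl³⁺ (Z=81, 78 e⁻), Hg²⁺ (Z=80, 78 e⁻), Au⁺ (Z=79, 78 e⁻). Si⁴⁺ < Pb⁴⁺ (same group, 3 shells fewer); Pb⁴⁺ < Tl³⁺ (isoelectronic, higher Z=82 is smaller); Tl³⁺ < Hg²⁺ (both 78 e⁻, Z=81>80); Hg²⁺ < Au⁺ (both 78 e⁻, Z=80>79).
The complete sequence is Si⁴⁺ < Pb⁴⁺ < Tl³⁺ < Hg²⁺ < Au⁺. Au⁺ sits at position 5.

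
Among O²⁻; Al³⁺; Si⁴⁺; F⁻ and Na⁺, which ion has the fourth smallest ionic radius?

F⁻

Each ion has 10 electrons. The ranking follows nuclear charge in reverse — greater Z gives a smaller radius. Si⁴⁺ (Z=14), Al³⁺ (Z=13), Na⁺ (Z=11), F⁻ (Z=9), O²⁻ (Z=8).
So the order is Si⁴⁺ < Al³⁺ < Na⁺ < F⁻ < O²⁻; the 4th-smallest ion is F⁻.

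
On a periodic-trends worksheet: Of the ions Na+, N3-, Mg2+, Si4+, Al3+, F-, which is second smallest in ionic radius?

Al3+

All of these have 10 electrons (isoelectronic). With the same electron cloud, the ion with the most protons pulls it in tightest. Nuclear charges: Si4+ (Z=14), Al3+ (Z=13), Mg2+ (Z=12), Na+ (Z=11), F- (Z=9), N3- (Z=7). Highest Z is smallest.
That gives Si4+ < Al3+ < Mg2+ < Na+ < F- < N3-. From the smallest end, number 2 is Al3+.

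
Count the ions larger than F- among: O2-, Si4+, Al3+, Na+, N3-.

2

These species are isoelectronic with 10 electrons. The only difference is the number of protons: Si4+ (Z=14), Al3+ (Z=13), Na+ (Z=11), F- (Z=9), O2- (Z=8), N3- (Z=7). The strongest nuclear pull (Si4+) gives the smallest ion.
Relative to F-, the ions that are larger are O2-, N3-. So 2 are larger.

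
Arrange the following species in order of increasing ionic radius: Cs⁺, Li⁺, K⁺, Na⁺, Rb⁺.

All are in the same group with charge +1. Radius grows down the group as n (the outermost shell) increases.

Li⁺ < Na⁺ < K⁺ < Rb⁺ < Cs⁺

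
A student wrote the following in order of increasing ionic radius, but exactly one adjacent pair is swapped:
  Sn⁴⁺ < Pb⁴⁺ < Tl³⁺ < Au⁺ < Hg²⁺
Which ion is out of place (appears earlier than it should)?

Au⁺

Scanning neighbour by neighbour, only Au⁺/Hg²⁺ violates a trend: they are isoelectronic (78 e⁻) and Hg has more protons than Au (80 vs 79), making Hg²⁺ smaller. That makes Au⁺ the one sitting a position early relative to where it belongs.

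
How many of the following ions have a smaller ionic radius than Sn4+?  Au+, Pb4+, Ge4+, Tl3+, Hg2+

1

Work out protons and electrons: Ge4+: 28 e⁻, Z=32, Sn4+: 46 e⁻, Z=50, Pb4+: 78 e⁻, Z=82, Tl3+: 78 e⁻, Z=81, Hg2+: 78 e⁻, Z=80, Au+: 78 e⁻, Z=79. Ge4+ < Sn4+ (same group, period 4 vs 5); Sn4+ < Pb4+ (same group, period 5 vs 6); Pb4+ < Tl3+ (isoelectronic, higher Z=82 is smaller); Tl3+ < Hg2+ (both 78 e⁻, Z=81>80); Hg2+ < Au+ (both 78 e⁻, Z=80>79).
Relative to Sn4+, the ions that are smaller are Ge4+. That's 1.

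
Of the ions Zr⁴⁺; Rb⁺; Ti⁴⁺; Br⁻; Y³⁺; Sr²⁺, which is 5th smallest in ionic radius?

Ti⁴⁺: 18 e⁻, Z=22, Zr⁴⁺: 36 e⁻, Z=40, Y³⁺: 36 e⁻, Z=39, Sr²⁺: 36 e⁻, Z=38, Rb⁺: 36 e⁻, Z=37, Br⁻: 36 e⁻, Z=35. Ti⁴⁺ < Zr⁴⁺ (same group, period 4 vs 5); Zr⁴⁺ < Y³⁺ (both 36 e⁻, Z=40>39); Y³⁺ < Sr²⁺ (both 36 e⁻, Z=39>38); Sr²⁺ < Rb⁺ (isoelectronic, higher Z=38 is smaller); Rb⁺ < Br⁻ (isoelectronic, higher Z=37 is smaller).
Ordering: Ti⁴⁺ < Zr⁴⁺ < Y³⁺ < Sr²⁺ < Rb⁺ < Br⁻. The 5th smallest is Rb⁺.

Rb⁺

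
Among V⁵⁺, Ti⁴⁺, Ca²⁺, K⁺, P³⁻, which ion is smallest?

V⁵⁺

These species are isoelectronic with 18 electrons. The only difference is the number of protons: V⁵⁺ (Z=23), Ti⁴⁺ (Z=22), Ca²⁺ (Z=20), K⁺ (Z=19), P³⁻ (Z=15). The strongest nuclear pull (V⁵⁺) gives the smallest ion.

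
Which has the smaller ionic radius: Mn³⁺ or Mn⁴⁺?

Mn⁴⁺

These are all Mn ions. Removing more electrons (higher positive charge) pulls the remaining electrons in closer, so Mn⁴⁺ is smallest and Mn³⁺ is largest.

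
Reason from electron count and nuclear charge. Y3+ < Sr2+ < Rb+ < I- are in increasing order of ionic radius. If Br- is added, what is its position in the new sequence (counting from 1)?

Electron counts and nuclear charges: Y3+ (Z=39, 36 e⁻), Sr2+ (Z=38, 36 e⁻), Rb+ (Z=37, 36 e⁻), Br- (Z=35, 36 e⁻), I- (Z=53, 54 e⁻). Y3+ < Sr2+ (isoelectronic, higher Z=39 is smaller); Sr2+ < Rb+ (isoelectronic, higher Z=38 is smaller); Rb+ < Br- (isoelectronic, higher Z=37 is smaller); Br- < I- (same group, period 4 vs 5).
Putting Br- in gives Y3+ < Sr2+ < Rb+ < Br- < I-; it lands at slot 4.

4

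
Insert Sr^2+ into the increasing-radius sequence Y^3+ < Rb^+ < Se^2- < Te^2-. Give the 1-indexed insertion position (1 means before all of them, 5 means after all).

Electron counts and nuclear charges: Y^3+ has 36 e⁻ (Z=39), Sr^2+ has 36 e⁻ (Z=38), Rb^+ has 36 e⁻ (Z=37), Se^2- has 36 e⁻ (Z=34), Te^2- has 54 e⁻ (Z=52). Y^3+ < Sr^2+ (both 36 e⁻, Z=39>38); Sr^2+ < Rb^+ (both 36 e⁻, Z=38>37); Rb^+ < Se^2- (both 36 e⁻, Z=37>34); Se^2- < Te^2- (same group, 1 shell fewer).
Putting Sr^2+ in gives Y^3+ < Sr^2+ < Rb^+ < Se^2- < Te^2-; it lands at slot 2.

2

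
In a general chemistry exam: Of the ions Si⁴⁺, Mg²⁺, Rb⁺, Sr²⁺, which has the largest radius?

Work out protons and electrons: Si⁴⁺ (Z=14, 10 e⁻), Mg²⁺ (Z=12, 10 e⁻), Sr²⁺ (Z=38, 36 e⁻), Rb⁺ (Z=37, 36 e⁻). Si⁴⁺ < Mg²⁺ (isoelectronic, higher Z=14 is smaller); Mg²⁺ < Sr²⁺ (same group, period 3 vs 5); Sr²⁺ < Rb⁺ (isoelectronic, higher Z=38 is smaller).

Rb⁺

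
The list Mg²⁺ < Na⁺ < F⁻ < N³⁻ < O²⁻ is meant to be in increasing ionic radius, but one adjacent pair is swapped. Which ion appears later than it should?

The pair N³⁻, O²⁻ is the wrong way round — they are isoelectronic (10 e⁻) and O has more protons than N (8 vs 7), making O²⁻ smaller. All other adjacent pairs agree with periodic trends, so O²⁻ is the misplaced ion.

O²⁻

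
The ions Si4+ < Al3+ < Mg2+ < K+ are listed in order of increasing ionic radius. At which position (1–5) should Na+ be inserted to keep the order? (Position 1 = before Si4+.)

Tabulating Z and e⁻: Si4+ has 10 e⁻ (Z=14), Al3+ has 10 e⁻ (Z=13), Mg2+ has 10 e⁻ (Z=12), Na+ has 10 e⁻ (Z=11), K+ has 18 e⁻ (Z=19). Si4+ < Al3+ (both 10 e⁻, Z=14>13); Al3+ < Mg2+ (isoelectronic, higher Z=13 is smaller); Mg2+ < Na+ (both 10 e⁻, Z=12>11); Na+ < K+ (same group, period 3 vs 4).
With Na+ included the full order is Si4+ < Al3+ < Mg2+ < Na+ < K+, so it takes position 4.

4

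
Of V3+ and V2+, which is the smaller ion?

V3+

These are all V ions. Removing more electrons (higher positive charge) pulls the remaining electrons in closer, so V3+ is smallest and V2+ is largest.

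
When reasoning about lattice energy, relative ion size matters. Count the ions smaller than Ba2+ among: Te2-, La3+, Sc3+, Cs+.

2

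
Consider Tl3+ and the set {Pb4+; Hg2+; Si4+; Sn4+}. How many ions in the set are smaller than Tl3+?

Electron counts and nuclear charges: Si4+: 10 e⁻, Z=14, Sn4+: 46 e⁻, Z=50, Pb4+: 78 e⁻, Z=82, Tl3+: 78 e⁻, Z=81, Hg2+: 78 e⁻, Z=80. Si4+ < Sn4+ (same group, 2 shells fewer); Sn4+ < Pb4+ (same group, period 5 vs 6); Pb4+ < Tl3+ (both 78 e⁻, Z=82>81); Tl3+ < Hg2+ (isoelectronic, higher Z=81 is smaller).
Ordering all of them (including Tl3+) by radius gives Si4+ < Sn4+ < Pb4+ < Tl3+ < Hg2+. So 3 are smaller.

3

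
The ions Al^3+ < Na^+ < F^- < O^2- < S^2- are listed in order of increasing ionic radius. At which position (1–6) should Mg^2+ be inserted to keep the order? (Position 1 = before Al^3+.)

Tabulating Z and e⁻: Al^3+: 10 e⁻, Z=13, Mg^2+: 10 e⁻, Z=12, Na^+: 10 e⁻, Z=11, F^-: 10 e⁻, Z=9, O^2-: 10 e⁻, Z=8, S^2-: 18 e⁻, Z=16. Al^3+ < Mg^2+ (both 10 e⁻, Z=13>12); Mg^2+ < Na^+ (isoelectronic, higher Z=12 is smaller); Na^+ < F^- (isoelectronic, higher Z=11 is smaller); F^- < O^2- (isoelectronic, higher Z=9 is smaller); O^2- < S^2- (same group, 1 shell fewer).
Putting Mg^2+ in gives Al^3+ < Mg^2+ < Na^+ < F^- < O^2- < S^2-; it lands at slot 2.

2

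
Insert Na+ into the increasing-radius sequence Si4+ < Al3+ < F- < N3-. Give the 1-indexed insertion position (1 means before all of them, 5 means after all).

3

Isoelectronic series (10 e⁻ each). Size is set by nuclear charge: more protons means a smaller ion. Si4+ (Z=14), Al3+ (Z=13), Na+ (Z=11), F- (Z=9), N3- (Z=7).
With Na+ included the full order is Si4+ < Al3+ < Na+ < F- < N3-, so it takes position 3.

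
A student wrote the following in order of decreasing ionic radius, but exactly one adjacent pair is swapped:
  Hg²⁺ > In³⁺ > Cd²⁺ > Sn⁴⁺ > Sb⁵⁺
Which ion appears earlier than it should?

In³⁺

Check each adjacent pair. In³⁺ and Cd²⁺ are reversed: In³⁺ and Cd²⁺ share 46 electrons; the higher nuclear charge on In (Z=49) contracts it more, so In³⁺ < Cd²⁺. No other neighbouring pair contradicts the periodic trends, so In³⁺ is the ion listed too early.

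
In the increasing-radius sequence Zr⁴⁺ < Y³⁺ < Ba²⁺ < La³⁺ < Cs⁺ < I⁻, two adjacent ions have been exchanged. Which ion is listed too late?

Check each adjacent pair. Ba²⁺ and La³⁺ are reversed: La³⁺ and Ba²⁺ share 54 electrons; the higher nuclear charge on La (Z=57) contracts it more, so La³⁺ < Ba²⁺. No other neighbouring pair contradicts the periodic trends, so La³⁺ is the ion listed too late.

La³⁺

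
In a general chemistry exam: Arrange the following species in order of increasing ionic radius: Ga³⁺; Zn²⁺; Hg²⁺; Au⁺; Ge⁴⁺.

Ge⁴⁺ < Ga³⁺ < Zn²⁺ < Hg²⁺ < Au⁺

Tabulating Z and e⁻: Ge⁴⁺ has 28 e⁻ (Z=32), Ga³⁺ has 28 e⁻ (Z=31), Zn²⁺ has 28 e⁻ (Z=30), Hg²⁺ has 78 e⁻ (Z=80), Au⁺ has 78 e⁻ (Z=79). Ge⁴⁺ < Ga³⁺ (isoelectronic, higher Z=32 is smaller); Ga³⁺ < Zn²⁺ (isoelectronic, higher Z=31 is smaller); Zn²⁺ < Hg²⁺ (same group, period 4 vs 6); Hg²⁺ < Au⁺ (both 78 e⁻, Z=80>79).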